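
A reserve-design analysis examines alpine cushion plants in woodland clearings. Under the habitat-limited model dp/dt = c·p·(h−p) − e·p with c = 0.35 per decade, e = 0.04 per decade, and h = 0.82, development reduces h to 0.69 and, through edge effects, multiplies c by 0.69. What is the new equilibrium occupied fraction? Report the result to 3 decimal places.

0.524

Before: p* = h − e/c = 0.82 − 0.04/0.35 = 0.82 − 0.1143 = 0.7057.
After: c = 0.2415, e = 0.04, h = 0.69; p* = 0.69 − 0.04/0.2415 = 0.5244.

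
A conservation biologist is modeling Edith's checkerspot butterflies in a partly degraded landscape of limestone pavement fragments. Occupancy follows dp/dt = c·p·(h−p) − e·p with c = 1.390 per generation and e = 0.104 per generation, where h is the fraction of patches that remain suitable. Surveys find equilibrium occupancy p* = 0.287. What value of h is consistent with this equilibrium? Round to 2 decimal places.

0.36

At equilibrium c(h−p*) = e, so h = p* + e/c.
h = 0.287 + 0.104/1.390 = 0.287 + 0.0748 = 0.3618.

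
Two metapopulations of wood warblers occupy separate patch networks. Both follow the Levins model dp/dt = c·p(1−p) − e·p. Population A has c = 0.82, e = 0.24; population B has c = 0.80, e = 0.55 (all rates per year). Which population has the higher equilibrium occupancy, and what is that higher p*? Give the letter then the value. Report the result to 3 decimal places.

A: p*_A = 1 − 0.24/0.82 = 0.7073.
B: p*_B = 1 − 0.55/0.80 = 0.3125.
A is higher at 0.7073.

A, 0.707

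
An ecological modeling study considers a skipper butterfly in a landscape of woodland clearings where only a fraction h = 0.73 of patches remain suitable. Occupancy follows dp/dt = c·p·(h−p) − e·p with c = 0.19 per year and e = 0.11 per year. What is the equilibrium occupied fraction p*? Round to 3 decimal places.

Setting dp/dt = 0 and dividing by p* gives c·(h−p*) = e.
So p* = h − e/c = 0.73 − 0.11/0.19 = 0.73 − 0.5789 = 0.1511.

0.151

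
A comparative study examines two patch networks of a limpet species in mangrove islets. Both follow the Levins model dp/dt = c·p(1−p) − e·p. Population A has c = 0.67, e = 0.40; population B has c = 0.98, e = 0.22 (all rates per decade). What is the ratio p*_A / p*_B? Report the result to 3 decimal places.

0.520

A: p*_A = 1 − 0.40/0.67 = 0.4030.
B: p*_B = 1 − 0.22/0.98 = 0.7755.
p*_A / p*_B = 0.4030/0.7755 = 0.5196.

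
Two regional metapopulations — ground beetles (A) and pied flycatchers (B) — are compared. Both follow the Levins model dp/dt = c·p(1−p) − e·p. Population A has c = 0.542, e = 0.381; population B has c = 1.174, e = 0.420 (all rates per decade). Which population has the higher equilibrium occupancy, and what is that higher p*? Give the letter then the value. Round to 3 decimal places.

B, 0.642

A: p*_A = 1 − 0.381/0.542 = 0.2970.
B: p*_B = 1 − 0.420/1.174 = 0.6422.
B is higher at 0.6422.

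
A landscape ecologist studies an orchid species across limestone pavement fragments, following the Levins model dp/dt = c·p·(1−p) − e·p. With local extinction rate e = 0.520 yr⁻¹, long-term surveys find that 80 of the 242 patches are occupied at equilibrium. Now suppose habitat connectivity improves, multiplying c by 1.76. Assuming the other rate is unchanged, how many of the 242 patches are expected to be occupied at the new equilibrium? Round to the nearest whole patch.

Observed p* = 80/242 = 0.33058.
Balance c(1−p*) = e gives c = e/(1 − 0.33058) = 0.520/0.66942 = 0.77679.
New p* = 1 − e/c = 1 − 0.52000/1.36715 = 0.61965.
Expected occupied = 242 × 0.61965 = 149.96 ≈ 150.

150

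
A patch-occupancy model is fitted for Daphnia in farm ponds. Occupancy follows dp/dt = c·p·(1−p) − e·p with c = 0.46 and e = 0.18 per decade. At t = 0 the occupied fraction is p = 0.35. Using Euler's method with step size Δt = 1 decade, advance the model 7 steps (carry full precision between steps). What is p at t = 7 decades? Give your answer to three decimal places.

Update rule: p ← p + [c·p·(1−p) − e·p]·Δt with Δt = 1.
step 1: Δp = +0.04165, p = 0.39165
step 2: Δp = +0.03910, p = 0.43075
step 3: Δp = +0.03526, p = 0.46601
step 4: Δp = +0.03059, p = 0.49660
step 5: Δp = +0.02561, p = 0.52221
step 6: Δp = +0.02078, p = 0.54298
step 7: Δp = +0.01641, p = 0.55939

0.559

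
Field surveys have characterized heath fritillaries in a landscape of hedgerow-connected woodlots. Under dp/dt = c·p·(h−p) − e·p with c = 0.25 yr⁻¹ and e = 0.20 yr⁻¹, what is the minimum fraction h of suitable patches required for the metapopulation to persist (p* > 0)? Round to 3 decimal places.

p* = h − e/c is positive only when h > e/c.
h_min = e/c = 0.20/0.25 = 0.8000.

0.800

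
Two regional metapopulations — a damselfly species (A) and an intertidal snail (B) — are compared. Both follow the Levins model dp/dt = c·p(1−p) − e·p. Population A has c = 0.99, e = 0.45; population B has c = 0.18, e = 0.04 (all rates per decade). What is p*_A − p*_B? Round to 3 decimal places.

-0.232

A: p*_A = 1 − 0.45/0.99 = 0.5455.
B: p*_B = 1 − 0.04/0.18 = 0.7778.
p*_A − p*_B = 0.5455 − 0.7778 = -0.2323.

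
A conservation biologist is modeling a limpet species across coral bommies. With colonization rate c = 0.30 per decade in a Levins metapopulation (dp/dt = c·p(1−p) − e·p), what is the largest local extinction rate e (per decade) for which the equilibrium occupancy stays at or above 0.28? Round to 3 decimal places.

0.216

1 − e/c ≥ 0.28 ⇒ e ≤ c(1 − 0.28) = 0.30 × 0.7200.
e_max = 0.2160.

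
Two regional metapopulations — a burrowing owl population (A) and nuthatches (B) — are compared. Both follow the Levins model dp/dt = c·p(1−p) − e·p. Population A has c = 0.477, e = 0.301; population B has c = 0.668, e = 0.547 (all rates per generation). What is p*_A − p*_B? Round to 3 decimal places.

0.188

A: p*_A = 1 − 0.301/0.477 = 0.3690.
B: p*_B = 1 − 0.547/0.668 = 0.1811.
p*_A − p*_B = 0.3690 − 0.1811 = 0.1878.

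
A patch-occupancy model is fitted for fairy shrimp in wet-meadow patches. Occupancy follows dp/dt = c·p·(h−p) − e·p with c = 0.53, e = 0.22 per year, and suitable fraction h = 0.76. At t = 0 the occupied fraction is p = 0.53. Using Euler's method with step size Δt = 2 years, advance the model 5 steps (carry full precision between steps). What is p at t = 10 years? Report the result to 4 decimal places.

Update rule: p ← p + [c·p·(h−p) − e·p]·Δt with Δt = 2.
t = 2: p = 0.53000 + (-0.10399) = 0.42601
t = 4: p = 0.42601 + (-0.03663) = 0.38939
t = 6: p = 0.38939 + (-0.01836) = 0.37103
t = 8: p = 0.37103 + (-0.01027) = 0.36075
t = 10: p = 0.36075 + (-0.00606) = 0.35469

0.3547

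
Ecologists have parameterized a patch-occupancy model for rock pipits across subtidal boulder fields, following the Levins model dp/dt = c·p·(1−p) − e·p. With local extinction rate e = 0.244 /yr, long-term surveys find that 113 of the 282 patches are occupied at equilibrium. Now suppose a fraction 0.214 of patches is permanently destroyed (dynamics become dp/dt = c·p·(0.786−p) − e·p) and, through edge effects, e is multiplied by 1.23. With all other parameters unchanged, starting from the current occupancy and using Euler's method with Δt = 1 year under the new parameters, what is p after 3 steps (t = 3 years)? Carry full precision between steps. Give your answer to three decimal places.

0.271

Observed p* = 113/282 = 0.40071.
Balance c(1−p*) = e gives c = e/(1 − 0.40071) = 0.244/0.59929 = 0.40715.
Starting from p₀ = 0.40071; update p ← p + (dp/dt)·Δt with the new parameters.
p: 0.40071 → 0.34331  (Δp = -0.05740)
p: 0.34331 → 0.30215  (Δp = -0.04116)
p: 0.30215 → 0.27099  (Δp = -0.03116)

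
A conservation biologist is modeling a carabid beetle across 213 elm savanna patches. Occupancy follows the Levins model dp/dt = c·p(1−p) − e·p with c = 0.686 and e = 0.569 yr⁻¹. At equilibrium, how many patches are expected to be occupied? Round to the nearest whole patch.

p* = 1 − e/c = 1 − 0.569/0.686 = 0.1706.
Expected occupied patches = N × p* = 213 × 0.1706 = 36.33 ≈ 36.

36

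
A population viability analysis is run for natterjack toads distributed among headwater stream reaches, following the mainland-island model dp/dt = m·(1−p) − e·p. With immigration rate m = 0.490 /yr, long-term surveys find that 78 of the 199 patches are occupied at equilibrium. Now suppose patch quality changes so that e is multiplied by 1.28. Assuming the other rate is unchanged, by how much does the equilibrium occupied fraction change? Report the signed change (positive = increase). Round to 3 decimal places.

-0.057

Observed p* = 78/199 = 0.39196.
Balance m(1−p*) = e·p* gives e = m(1−p*)/p* = 0.490×0.60804/0.39196 = 0.76013.
New p* = m/(m+e) = 0.49000/(0.49000+0.97297) = 0.33494.
Δp* = 0.33494 − 0.39196 = -0.05702.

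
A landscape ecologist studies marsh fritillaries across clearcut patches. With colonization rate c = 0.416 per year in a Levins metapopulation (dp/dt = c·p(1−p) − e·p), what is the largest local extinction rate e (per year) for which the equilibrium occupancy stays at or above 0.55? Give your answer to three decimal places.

0.187

1 − e/c ≥ 0.55 ⇒ e ≤ c(1 − 0.55) = 0.416 × 0.4500.
e_max = 0.1872.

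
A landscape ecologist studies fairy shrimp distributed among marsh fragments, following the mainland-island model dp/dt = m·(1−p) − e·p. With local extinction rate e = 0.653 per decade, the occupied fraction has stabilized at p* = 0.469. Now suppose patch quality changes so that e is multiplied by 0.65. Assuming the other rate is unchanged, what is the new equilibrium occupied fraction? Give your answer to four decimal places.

Balance m(1−p*) = e·p* gives m = e·p*/(1−p*) = 0.653×0.46900/0.53100 = 0.57676.
New p* = m/(m+e) = 0.57676/(0.57676+0.42445) = 0.57606.

0.5761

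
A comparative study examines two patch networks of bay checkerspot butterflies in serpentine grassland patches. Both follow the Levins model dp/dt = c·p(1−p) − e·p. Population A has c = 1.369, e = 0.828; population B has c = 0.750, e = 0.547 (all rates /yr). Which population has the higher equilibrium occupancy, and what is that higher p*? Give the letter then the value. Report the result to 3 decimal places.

A, 0.395

A: p*_A = 1 − 0.828/1.369 = 0.3952.
B: p*_B = 1 − 0.547/0.750 = 0.2707.
A is higher at 0.3952.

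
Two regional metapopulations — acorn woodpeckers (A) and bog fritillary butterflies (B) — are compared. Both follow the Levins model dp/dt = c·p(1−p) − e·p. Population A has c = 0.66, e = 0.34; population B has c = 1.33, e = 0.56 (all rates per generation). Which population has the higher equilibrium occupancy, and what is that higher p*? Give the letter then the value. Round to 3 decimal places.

B, 0.579

A: p*_A = 1 − 0.34/0.66 = 0.4848.
B: p*_B = 1 − 0.56/1.33 = 0.5789.
B is higher at 0.5789.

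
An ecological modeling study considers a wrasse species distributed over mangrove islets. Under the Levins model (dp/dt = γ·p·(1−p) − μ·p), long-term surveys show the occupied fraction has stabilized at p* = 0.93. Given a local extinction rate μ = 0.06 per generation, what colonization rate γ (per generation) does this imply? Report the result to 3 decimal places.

0.857

At equilibrium γ(1−p*) = μ, so γ = μ/(1−p*).
γ = 0.06/(1 − 0.93) = 0.06/0.0700 = 0.8571.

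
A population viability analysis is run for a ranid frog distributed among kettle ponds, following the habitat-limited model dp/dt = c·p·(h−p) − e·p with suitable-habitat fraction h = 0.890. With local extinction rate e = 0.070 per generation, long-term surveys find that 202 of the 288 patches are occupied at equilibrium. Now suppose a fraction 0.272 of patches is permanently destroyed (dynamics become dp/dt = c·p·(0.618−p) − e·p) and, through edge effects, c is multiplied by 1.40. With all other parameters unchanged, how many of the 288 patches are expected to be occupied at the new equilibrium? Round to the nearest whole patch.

139

Observed p* = 202/288 = 0.70139.
Balance c(h−p*) = e gives c = e/(0.89 − 0.70139) = 0.070/0.18861 = 0.37114.
New p* = 0.618 − e/c = 0.618 − 0.07000/0.51960 = 0.48328.
Expected occupied = 288 × 0.48328 = 139.18 ≈ 139.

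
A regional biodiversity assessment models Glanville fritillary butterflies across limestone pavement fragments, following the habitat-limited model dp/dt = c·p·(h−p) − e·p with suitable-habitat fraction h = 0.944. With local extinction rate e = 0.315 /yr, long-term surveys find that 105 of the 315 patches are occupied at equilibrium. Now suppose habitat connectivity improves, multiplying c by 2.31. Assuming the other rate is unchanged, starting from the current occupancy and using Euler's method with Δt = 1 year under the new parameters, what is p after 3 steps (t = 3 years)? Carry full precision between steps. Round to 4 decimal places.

0.6522

Observed p* = 105/315 = 0.33333.
Balance c(h−p*) = e gives c = e/(0.944 − 0.33333) = 0.315/0.61067 = 0.51583.
Starting from p₀ = 0.33333; update p ← p + (dp/dt)·Δt with the new parameters.
  1  |  dp/dt·Δt = +0.137550  |  p_1 = 0.470883
  2  |  dp/dt·Δt = +0.117132  |  p_2 = 0.588016
  3  |  dp/dt·Δt = +0.064199  |  p_3 = 0.652215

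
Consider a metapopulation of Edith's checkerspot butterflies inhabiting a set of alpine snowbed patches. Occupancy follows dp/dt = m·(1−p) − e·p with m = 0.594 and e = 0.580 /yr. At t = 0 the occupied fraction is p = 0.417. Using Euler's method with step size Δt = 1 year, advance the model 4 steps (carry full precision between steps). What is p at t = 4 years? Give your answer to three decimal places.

0.506

Update rule: p ← p + [m·(1−p) − e·p]·Δt with Δt = 1.
p: 0.41700 → 0.52144  (Δp = +0.10444)
p: 0.52144 → 0.50327  (Δp = -0.01817)
p: 0.50327 → 0.50643  (Δp = +0.00316)
p: 0.50643 → 0.50588  (Δp = -0.00055)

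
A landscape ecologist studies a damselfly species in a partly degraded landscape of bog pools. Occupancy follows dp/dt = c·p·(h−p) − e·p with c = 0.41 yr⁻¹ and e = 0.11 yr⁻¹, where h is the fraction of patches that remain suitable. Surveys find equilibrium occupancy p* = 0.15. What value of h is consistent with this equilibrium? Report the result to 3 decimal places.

0.418

At equilibrium c(h−p*) = e, so h = p* + e/c.
h = 0.15 + 0.11/0.41 = 0.15 + 0.2683 = 0.4183.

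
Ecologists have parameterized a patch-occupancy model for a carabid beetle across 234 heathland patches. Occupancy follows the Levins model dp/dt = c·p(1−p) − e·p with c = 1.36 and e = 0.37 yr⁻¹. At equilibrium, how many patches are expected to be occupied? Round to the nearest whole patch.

p* = 1 − e/c = 1 − 0.37/1.36 = 0.7279.
Expected occupied patches = N × p* = 234 × 0.7279 = 170.34 ≈ 170.

170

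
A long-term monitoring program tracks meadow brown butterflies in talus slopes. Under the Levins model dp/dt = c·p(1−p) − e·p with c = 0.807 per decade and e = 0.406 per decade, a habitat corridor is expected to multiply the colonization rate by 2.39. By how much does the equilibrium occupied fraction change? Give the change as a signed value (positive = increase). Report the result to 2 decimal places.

Before: p* = 1 − 0.406/0.807 = 0.4969.
After the change, c = 1.92873, e = 0.406, so p* = 1 − 0.406/1.92873 = 0.7895.
Δp* = 0.7895 − 0.4969 = +0.2926.

0.29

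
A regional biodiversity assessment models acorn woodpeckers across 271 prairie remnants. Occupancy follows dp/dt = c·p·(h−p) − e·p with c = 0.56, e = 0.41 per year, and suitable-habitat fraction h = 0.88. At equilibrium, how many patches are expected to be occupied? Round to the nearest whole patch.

p* = h − e/c = 0.88 − 0.7321 = 0.1479.
Expected occupied patches = N × p* = 271 × 0.1479 = 40.07 ≈ 40.

40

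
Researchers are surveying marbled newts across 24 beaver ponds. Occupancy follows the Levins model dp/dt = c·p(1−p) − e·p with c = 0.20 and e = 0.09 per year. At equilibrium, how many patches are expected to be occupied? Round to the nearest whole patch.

13

p* = 1 − e/c = 1 − 0.09/0.20 = 0.5500.
Expected occupied patches = N × p* = 24 × 0.5500 = 13.20 ≈ 13.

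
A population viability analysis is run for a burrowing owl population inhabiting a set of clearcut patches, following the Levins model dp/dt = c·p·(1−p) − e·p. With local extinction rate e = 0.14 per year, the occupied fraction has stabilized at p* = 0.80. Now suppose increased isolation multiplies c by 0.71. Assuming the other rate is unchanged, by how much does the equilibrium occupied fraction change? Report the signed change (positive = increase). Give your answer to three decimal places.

-0.082

Balance c(1−p*) = e gives c = e/(1 − 0.80000) = 0.14/0.20000 = 0.70000.
New p* = 1 − e/c = 1 − 0.14000/0.49700 = 0.71831.
Δp* = 0.71831 − 0.80000 = -0.08169.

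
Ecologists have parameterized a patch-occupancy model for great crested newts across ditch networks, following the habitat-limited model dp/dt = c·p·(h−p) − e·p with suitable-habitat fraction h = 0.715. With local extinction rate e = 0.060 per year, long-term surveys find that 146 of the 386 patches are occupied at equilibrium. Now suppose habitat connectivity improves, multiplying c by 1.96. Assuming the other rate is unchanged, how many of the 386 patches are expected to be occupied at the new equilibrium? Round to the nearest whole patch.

Observed p* = 146/386 = 0.37824.
Balance c(h−p*) = e gives c = e/(0.715 − 0.37824) = 0.060/0.33676 = 0.17817.
New p* = 0.715 − e/c = 0.715 − 0.06000/0.34921 = 0.54318.
Expected occupied = 386 × 0.54318 = 209.67 ≈ 210.

210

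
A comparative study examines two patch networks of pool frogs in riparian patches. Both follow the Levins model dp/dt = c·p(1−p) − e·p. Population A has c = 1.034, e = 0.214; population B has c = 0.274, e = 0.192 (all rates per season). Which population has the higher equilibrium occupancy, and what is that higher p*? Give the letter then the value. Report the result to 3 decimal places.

A: p*_A = 1 − 0.214/1.034 = 0.7930.
B: p*_B = 1 − 0.192/0.274 = 0.2993.
A is higher at 0.7930.

A, 0.793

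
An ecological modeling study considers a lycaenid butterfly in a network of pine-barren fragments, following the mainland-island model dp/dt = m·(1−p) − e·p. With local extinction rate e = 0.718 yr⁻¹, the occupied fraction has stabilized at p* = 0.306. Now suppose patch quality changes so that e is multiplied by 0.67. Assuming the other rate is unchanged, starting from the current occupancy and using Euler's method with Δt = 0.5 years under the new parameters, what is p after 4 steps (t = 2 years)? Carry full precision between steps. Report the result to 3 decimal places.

0.385

Balance m(1−p*) = e·p* gives m = e·p*/(1−p*) = 0.718×0.30600/0.69400 = 0.31658.
Starting from p₀ = 0.30600; update p ← p + (dp/dt)·Δt with the new parameters.
t = 0.5: p = 0.30600 + (+0.03625) = 0.34225
t = 1: p = 0.34225 + (+0.02179) = 0.36405
t = 1.5: p = 0.36405 + (+0.01310) = 0.37715
t = 2: p = 0.37715 + (+0.00788) = 0.38502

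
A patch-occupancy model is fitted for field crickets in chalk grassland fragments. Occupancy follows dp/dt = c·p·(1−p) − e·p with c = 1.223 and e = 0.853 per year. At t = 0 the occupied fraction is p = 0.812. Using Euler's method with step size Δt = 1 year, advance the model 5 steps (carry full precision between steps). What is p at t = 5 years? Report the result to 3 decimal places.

Update rule: p ← p + [c·p·(1−p) − e·p]·Δt with Δt = 1.
t = 1: p = 0.81200 + (-0.50594) = 0.30606
t = 2: p = 0.30606 + (-0.00132) = 0.30474
t = 3: p = 0.30474 + (-0.00082) = 0.30392
t = 4: p = 0.30392 + (-0.00051) = 0.30340
t = 5: p = 0.30340 + (-0.00032) = 0.30308

0.303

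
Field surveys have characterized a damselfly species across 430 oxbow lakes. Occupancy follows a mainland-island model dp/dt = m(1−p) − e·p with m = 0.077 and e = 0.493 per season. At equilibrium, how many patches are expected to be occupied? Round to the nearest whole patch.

58

p* = m/(m+e) = 0.077/0.5700 = 0.1351.
Expected occupied patches = N × p* = 430 × 0.1351 = 58.09 ≈ 58.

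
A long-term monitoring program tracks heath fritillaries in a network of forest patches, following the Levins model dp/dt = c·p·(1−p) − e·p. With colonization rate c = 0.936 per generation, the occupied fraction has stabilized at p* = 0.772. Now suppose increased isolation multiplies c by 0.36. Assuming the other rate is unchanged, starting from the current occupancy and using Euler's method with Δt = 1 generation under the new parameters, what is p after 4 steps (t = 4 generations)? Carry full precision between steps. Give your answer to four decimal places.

0.5177

Balance c(1−p*) = e gives e = 0.936×(1 − 0.77200) = 0.21341.
Starting from p₀ = 0.77200; update p ← p + (dp/dt)·Δt with the new parameters.
t = 1: p = 0.77200 + (-0.10544) = 0.66656
t = 2: p = 0.66656 + (-0.06736) = 0.59920
t = 3: p = 0.59920 + (-0.04695) = 0.55225
t = 4: p = 0.55225 + (-0.03453) = 0.51772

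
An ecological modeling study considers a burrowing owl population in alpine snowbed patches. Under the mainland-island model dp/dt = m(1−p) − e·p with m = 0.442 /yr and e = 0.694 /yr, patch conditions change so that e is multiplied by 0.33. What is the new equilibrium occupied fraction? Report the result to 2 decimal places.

0.66

Before: p* = 0.442/(0.442+0.694) = 0.3891.
After: m = 0.442, e = 0.22902; p* = 0.442/0.6710 = 0.6587.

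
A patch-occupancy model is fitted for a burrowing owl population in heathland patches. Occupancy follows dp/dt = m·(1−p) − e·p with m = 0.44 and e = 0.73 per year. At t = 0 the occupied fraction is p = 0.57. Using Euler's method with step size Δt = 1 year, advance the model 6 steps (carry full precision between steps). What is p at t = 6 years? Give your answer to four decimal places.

Update rule: p ← p + [m·(1−p) − e·p]·Δt with Δt = 1.
step 1: Δp = -0.22690, p = 0.34310
step 2: Δp = +0.03857, p = 0.38167
step 3: Δp = -0.00656, p = 0.37512
step 4: Δp = +0.00111, p = 0.37623
step 5: Δp = -0.00019, p = 0.37604
step 6: Δp = +0.00003, p = 0.37607

0.3761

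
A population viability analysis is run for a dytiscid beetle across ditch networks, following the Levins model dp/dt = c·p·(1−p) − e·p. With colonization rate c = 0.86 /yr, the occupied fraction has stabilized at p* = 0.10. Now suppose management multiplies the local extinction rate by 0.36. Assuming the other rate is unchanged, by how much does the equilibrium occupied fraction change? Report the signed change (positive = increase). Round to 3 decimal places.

Balance c(1−p*) = e gives e = 0.86×(1 − 0.10000) = 0.77400.
New p* = 1 − e/c = 1 − 0.27864/0.86000 = 0.67600.
Δp* = 0.67600 − 0.10000 = +0.57600.

0.576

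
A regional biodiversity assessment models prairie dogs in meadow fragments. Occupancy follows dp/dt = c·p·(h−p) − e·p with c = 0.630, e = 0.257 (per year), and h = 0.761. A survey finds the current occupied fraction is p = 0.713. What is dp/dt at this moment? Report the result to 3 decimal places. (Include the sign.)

Colonization term: c·p·(h−p) = 0.630×0.713×0.0480 = 0.02156.
Extinction term: e·p = 0.18324.
dp/dt = 0.02156 − 0.18324 = -0.16168.

-0.162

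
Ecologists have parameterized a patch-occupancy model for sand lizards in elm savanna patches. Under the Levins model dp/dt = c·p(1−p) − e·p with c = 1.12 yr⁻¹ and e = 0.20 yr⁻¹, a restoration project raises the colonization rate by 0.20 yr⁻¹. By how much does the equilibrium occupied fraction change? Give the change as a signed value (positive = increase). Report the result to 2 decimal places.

Before: p* = 1 − 0.20/1.12 = 0.8214.
After the change, c = 1.32, e = 0.2, so p* = 1 − 0.2/1.32 = 0.8485.
Δp* = 0.8485 − 0.8214 = +0.0271.

0.03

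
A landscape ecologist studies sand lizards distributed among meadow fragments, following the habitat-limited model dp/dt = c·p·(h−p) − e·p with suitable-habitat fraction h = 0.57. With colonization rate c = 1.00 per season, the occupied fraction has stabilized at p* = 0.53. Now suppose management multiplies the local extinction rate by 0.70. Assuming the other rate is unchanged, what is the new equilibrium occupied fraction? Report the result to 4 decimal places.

0.5420

Balance c(h−p*) = e gives e = 1.00×(0.57 − 0.53000) = 0.04000.
New p* = 0.57 − e/c = 0.57 − 0.02800/1.00000 = 0.54200.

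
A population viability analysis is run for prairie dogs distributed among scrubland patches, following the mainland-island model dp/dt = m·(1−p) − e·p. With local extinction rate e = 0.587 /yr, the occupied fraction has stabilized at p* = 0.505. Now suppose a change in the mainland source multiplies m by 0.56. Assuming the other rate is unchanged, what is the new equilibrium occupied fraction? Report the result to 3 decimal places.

Balance m(1−p*) = e·p* gives m = e·p*/(1−p*) = 0.587×0.50500/0.49500 = 0.59886.
New p* = m/(m+e) = 0.33536/(0.33536+0.58700) = 0.36359.

0.364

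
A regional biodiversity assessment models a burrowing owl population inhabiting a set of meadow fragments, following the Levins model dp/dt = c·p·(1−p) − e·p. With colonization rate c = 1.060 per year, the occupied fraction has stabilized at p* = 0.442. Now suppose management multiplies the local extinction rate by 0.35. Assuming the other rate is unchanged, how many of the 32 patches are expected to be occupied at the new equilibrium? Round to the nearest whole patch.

Balance c(1−p*) = e gives e = 1.060×(1 − 0.44200) = 0.59148.
New p* = 1 − e/c = 1 − 0.20702/1.06000 = 0.80470.
Expected occupied = 32 × 0.80470 = 25.75 ≈ 26.

26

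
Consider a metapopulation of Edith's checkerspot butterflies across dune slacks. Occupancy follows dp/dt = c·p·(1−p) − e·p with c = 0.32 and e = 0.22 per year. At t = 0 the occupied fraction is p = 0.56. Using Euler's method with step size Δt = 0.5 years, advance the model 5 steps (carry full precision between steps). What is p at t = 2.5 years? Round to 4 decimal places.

0.4727

Update rule: p ← p + [c·p·(1−p) − e·p]·Δt with Δt = 0.5.
  1  |  dp/dt·Δt = -0.022176  |  p_1 = 0.537824
  2  |  dp/dt·Δt = -0.019390  |  p_2 = 0.518434
  3  |  dp/dt·Δt = -0.017082  |  p_3 = 0.501352
  4  |  dp/dt·Δt = -0.015149  |  p_4 = 0.486203
  5  |  dp/dt·Δt = -0.013513  |  p_5 = 0.472690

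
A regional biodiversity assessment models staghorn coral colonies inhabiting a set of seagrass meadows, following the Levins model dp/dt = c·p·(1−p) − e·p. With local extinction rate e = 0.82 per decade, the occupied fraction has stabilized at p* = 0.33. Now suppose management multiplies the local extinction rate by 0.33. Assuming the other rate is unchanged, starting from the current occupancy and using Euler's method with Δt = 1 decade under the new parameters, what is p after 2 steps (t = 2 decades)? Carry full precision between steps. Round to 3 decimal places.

Balance c(1−p*) = e gives c = e/(1 − 0.33000) = 0.82/0.67000 = 1.22388.
Starting from p₀ = 0.33000; update p ← p + (dp/dt)·Δt with the new parameters.
  1  |  dp/dt·Δt = +0.181302  |  p_1 = 0.511302
  2  |  dp/dt·Δt = +0.167455  |  p_2 = 0.678757

0.679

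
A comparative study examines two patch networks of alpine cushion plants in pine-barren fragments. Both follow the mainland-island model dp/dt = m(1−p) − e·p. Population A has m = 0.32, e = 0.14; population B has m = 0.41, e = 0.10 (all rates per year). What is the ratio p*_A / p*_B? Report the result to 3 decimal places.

A: p*_A = m/(m+e) = 0.32/0.4600 = 0.6957.
B: p*_B = 0.41/0.5100 = 0.8039.
p*_A / p*_B = 0.6957/0.8039 = 0.8653.

0.865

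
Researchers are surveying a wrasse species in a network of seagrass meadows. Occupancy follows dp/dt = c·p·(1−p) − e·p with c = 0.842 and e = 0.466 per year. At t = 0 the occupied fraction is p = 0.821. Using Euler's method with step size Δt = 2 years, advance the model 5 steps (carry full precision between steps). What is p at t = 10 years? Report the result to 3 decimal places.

0.445

Update rule: p ← p + [c·p·(1−p) − e·p]·Δt with Δt = 2.
t = 2: p = 0.82100 + (-0.51769) = 0.30331
t = 4: p = 0.30331 + (+0.07317) = 0.37647
t = 6: p = 0.37647 + (+0.04443) = 0.42090
t = 8: p = 0.42090 + (+0.01818) = 0.43909
t = 10: p = 0.43909 + (+0.00552) = 0.44461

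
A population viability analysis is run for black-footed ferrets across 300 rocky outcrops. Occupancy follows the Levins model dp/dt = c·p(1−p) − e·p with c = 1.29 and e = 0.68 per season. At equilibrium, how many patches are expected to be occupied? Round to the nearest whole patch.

p* = 1 − e/c = 1 − 0.68/1.29 = 0.4729.
Expected occupied patches = N × p* = 300 × 0.4729 = 141.86 ≈ 142.

142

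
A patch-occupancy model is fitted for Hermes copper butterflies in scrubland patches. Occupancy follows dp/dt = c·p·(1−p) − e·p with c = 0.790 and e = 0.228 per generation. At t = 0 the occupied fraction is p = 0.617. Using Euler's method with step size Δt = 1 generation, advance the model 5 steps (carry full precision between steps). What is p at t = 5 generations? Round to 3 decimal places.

0.709

Update rule: p ← p + [c·p·(1−p) − e·p]·Δt with Δt = 1.
p: 0.61700 → 0.66301  (Δp = +0.04601)
p: 0.66301 → 0.68835  (Δp = +0.02534)
p: 0.68835 → 0.70088  (Δp = +0.01253)
p: 0.70088 → 0.70670  (Δp = +0.00582)
p: 0.70670 → 0.70932  (Δp = +0.00262)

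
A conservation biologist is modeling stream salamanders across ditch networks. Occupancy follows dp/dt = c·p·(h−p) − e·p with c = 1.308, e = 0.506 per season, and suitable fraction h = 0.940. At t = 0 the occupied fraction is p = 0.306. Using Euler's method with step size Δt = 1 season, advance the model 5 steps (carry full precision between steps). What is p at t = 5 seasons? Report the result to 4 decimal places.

Update rule: p ← p + [c·p·(h−p) − e·p]·Δt with Δt = 1.
step 1: Δp = +0.09892, p = 0.40492
step 2: Δp = +0.07851, p = 0.48343
step 3: Δp = +0.04409, p = 0.52752
step 4: Δp = +0.01769, p = 0.54520
step 5: Δp = +0.00567, p = 0.55087

0.5509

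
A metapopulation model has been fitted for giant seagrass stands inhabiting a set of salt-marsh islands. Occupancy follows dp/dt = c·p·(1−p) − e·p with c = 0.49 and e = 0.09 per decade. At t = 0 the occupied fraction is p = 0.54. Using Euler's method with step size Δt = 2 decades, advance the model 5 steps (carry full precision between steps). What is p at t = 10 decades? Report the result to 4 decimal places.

Update rule: p ← p + [c·p·(1−p) − e·p]·Δt with Δt = 2.
step 1: Δp = +0.14623, p = 0.68623
step 2: Δp = +0.08749, p = 0.77372
step 3: Δp = +0.03231, p = 0.80603
step 4: Δp = +0.00814, p = 0.81416
step 5: Δp = +0.00173, p = 0.81589

0.8159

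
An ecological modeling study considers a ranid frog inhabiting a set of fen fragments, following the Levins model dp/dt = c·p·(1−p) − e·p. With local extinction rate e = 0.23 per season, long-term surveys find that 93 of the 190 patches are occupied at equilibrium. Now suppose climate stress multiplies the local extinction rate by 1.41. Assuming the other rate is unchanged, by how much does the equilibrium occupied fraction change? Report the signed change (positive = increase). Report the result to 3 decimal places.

-0.209

Observed p* = 93/190 = 0.48947.
Balance c(1−p*) = e gives c = e/(1 − 0.48947) = 0.23/0.51053 = 0.45051.
New p* = 1 − e/c = 1 − 0.32430/0.45051 = 0.28015.
Δp* = 0.28015 − 0.48947 = -0.20932.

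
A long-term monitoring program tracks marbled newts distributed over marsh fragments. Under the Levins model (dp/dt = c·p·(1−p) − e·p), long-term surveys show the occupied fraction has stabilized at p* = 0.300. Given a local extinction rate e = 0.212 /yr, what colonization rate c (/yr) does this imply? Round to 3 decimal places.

0.303

At equilibrium c(1−p*) = e, so c = e/(1−p*).
c = 0.212/(1 − 0.300) = 0.212/0.7000 = 0.3029.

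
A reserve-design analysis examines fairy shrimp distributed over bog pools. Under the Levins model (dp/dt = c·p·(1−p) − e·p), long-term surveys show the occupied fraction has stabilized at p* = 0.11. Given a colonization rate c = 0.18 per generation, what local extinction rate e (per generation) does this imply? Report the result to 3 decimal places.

0.160

At equilibrium c(1−p*) = e.
e = 0.18 × (1 − 0.11) = 0.18 × 0.8900 = 0.1602.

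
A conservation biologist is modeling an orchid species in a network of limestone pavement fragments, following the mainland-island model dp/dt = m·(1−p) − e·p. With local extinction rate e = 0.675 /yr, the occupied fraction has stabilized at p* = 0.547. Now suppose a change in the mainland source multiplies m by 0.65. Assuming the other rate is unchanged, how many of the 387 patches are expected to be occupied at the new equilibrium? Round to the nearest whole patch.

170

Balance m(1−p*) = e·p* gives m = e·p*/(1−p*) = 0.675×0.54700/0.45300 = 0.81507.
New p* = m/(m+e) = 0.52980/(0.52980+0.67500) = 0.43974.
Expected occupied = 387 × 0.43974 = 170.18 ≈ 170.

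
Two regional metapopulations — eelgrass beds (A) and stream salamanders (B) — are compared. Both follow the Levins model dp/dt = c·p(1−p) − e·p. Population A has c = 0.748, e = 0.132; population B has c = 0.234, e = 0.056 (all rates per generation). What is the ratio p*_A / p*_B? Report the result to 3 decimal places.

1.083

A: p*_A = 1 − 0.132/0.748 = 0.8235.
B: p*_B = 1 − 0.056/0.234 = 0.7607.
p*_A / p*_B = 0.8235/0.7607 = 1.0826.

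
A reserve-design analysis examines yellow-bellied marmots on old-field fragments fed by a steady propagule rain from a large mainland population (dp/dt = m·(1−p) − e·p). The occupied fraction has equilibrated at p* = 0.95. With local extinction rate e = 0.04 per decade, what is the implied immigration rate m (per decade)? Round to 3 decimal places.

At equilibrium m(1−p*) = e·p*, so m = e·p*/(1−p*).
m = 0.04 × 0.95 / 0.0500 = 0.0380/0.0500 = 0.7600.

0.760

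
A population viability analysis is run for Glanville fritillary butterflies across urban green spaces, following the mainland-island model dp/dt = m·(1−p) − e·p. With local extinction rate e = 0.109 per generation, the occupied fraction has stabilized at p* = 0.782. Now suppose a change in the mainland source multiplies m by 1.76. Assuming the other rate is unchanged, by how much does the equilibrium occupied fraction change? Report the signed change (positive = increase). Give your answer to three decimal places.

Balance m(1−p*) = e·p* gives m = e·p*/(1−p*) = 0.109×0.78200/0.21800 = 0.39100.
New p* = m/(m+e) = 0.68816/(0.68816+0.10900) = 0.86326.
Δp* = 0.86326 − 0.78200 = +0.08126.

0.081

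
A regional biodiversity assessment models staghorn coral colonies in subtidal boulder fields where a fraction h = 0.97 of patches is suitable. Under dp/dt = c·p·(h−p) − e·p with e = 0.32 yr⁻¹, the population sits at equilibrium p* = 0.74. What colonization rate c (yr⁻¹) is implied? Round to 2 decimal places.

1.39

At equilibrium c(h−p*) = e, so c = e/(h−p*).
c = 0.32/(0.97 − 0.74) = 0.32/0.2300 = 1.3913.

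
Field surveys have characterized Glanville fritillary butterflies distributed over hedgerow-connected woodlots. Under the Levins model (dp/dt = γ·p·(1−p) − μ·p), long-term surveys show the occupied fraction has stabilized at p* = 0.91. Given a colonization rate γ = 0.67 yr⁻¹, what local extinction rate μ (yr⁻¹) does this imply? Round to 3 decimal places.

At equilibrium γ(1−p*) = μ.
μ = 0.67 × (1 − 0.91) = 0.67 × 0.0900 = 0.0603.

0.060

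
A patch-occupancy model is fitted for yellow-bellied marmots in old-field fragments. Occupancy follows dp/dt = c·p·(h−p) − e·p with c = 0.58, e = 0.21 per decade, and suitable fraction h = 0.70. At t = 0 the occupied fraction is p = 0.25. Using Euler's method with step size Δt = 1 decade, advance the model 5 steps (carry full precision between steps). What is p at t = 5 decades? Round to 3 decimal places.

0.301

Update rule: p ← p + [c·p·(h−p) − e·p]·Δt with Δt = 1.
step 1: Δp = +0.01275, p = 0.26275
step 2: Δp = +0.01146, p = 0.27421
step 3: Δp = +0.01013, p = 0.28434
step 4: Δp = +0.00884, p = 0.29318
step 5: Δp = +0.00761, p = 0.30079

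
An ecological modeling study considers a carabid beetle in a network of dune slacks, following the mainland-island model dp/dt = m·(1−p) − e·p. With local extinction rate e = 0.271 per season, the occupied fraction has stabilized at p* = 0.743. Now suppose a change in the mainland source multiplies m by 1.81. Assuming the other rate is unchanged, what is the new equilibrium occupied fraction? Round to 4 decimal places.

0.8396

Balance m(1−p*) = e·p* gives m = e·p*/(1−p*) = 0.271×0.74300/0.25700 = 0.78347.
New p* = m/(m+e) = 1.41808/(1.41808+0.27100) = 0.83956.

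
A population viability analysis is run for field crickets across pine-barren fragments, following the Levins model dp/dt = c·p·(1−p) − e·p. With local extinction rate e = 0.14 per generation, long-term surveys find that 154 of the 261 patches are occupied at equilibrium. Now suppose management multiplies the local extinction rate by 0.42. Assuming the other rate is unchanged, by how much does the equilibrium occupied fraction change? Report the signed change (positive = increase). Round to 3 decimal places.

0.238

Observed p* = 154/261 = 0.59004.
Balance c(1−p*) = e gives c = e/(1 − 0.59004) = 0.14/0.40996 = 0.34150.
New p* = 1 − e/c = 1 − 0.05880/0.34150 = 0.82782.
Δp* = 0.82782 − 0.59004 = +0.23778.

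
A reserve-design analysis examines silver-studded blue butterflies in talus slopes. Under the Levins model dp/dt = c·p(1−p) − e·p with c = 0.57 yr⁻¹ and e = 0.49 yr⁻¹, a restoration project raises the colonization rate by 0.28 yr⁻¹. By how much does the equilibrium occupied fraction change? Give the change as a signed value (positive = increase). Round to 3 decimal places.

Before: p* = 1 − 0.49/0.57 = 0.1404.
After the change, c = 0.85, e = 0.49, so p* = 1 − 0.49/0.85 = 0.4235.
Δp* = 0.4235 − 0.1404 = +0.2832.

0.283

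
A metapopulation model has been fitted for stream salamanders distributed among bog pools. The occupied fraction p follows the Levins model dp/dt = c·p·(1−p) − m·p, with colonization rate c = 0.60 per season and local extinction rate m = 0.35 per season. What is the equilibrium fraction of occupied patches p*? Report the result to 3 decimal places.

0.417

At equilibrium, colonization balances extinction: c·p*·(1−p*) = m·p*.
So p* = 1 − m/c = 1 − 0.35/0.60 = 1 − 0.5833 = 0.4167.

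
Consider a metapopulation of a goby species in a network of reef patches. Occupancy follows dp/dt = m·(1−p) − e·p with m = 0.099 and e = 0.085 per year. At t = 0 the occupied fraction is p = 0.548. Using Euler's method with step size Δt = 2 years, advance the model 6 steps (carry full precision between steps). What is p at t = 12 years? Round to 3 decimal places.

Update rule: p ← p + [m·(1−p) − e·p]·Δt with Δt = 2.
t = 2: p = 0.54800 + (-0.00366) = 0.54434
t = 4: p = 0.54434 + (-0.00232) = 0.54202
t = 6: p = 0.54202 + (-0.00146) = 0.54056
t = 8: p = 0.54056 + (-0.00092) = 0.53963
t = 10: p = 0.53963 + (-0.00058) = 0.53905
t = 12: p = 0.53905 + (-0.00037) = 0.53868

0.539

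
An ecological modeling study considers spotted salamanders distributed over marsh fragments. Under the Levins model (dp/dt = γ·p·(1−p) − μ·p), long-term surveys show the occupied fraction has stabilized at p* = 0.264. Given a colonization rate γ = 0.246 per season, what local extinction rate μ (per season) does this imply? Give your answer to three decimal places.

0.181

At equilibrium γ(1−p*) = μ.
μ = 0.246 × (1 − 0.264) = 0.246 × 0.7360 = 0.1811.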